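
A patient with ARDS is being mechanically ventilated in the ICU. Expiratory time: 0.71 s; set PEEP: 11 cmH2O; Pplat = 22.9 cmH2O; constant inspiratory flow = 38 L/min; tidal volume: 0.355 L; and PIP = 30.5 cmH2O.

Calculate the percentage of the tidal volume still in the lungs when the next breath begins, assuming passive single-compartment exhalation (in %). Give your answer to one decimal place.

Flow: 38 L/min ÷ 60 = 0.6333 L/s.
R = (PIP − Pplat)/V̇ = (30.5 − 22.9) / 0.6333 = 7.6/0.6333 = 12.001 cmH2O·s/L.
C = Vt/(Pplat − PEEP) = 355.0 / (22.9 − 11) = 355.0/11.9 = 29.832 mL/cmH2O.
τ = R × C = 12.001 × 0.02983 L/cmH2O = 0.358 s.
Fraction remaining at end-expiration = e^(−Te/τ) = e^(−0.71/0.358) = 0.1376 → 13.76%.

13.8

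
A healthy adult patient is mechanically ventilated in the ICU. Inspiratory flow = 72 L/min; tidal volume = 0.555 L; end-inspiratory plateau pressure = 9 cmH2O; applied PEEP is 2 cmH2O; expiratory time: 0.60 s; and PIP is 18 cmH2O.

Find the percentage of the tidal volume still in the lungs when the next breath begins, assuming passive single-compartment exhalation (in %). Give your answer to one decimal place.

Flow: 72 L/min ÷ 60 = 1.2 L/s.
R = (PIP − Pplat)/V̇ = (18 − 9) / 1.2 = 9.0/1.2 = 7.5 cmH2O·s/L.
C = Vt/(Pplat − PEEP) = 555.0 / (9 − 2) = 555.0/7.0 = 79.286 mL/cmH2O.
τ = R × C = 7.5 × 0.07929 L/cmH2O = 0.5947 s.
Fraction remaining at end-expiration = e^(−Te/τ) = e^(−0.60/0.5947) = 0.3646 → 36.46%.

36.5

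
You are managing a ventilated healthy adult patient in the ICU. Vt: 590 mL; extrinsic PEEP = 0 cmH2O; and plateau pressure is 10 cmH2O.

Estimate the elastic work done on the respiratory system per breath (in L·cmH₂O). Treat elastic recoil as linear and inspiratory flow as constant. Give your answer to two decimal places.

Elastic work ≈ ½ × (Pplat − PEEP) × Vt = 0.5 × (10 − 0) × 0.590 L = 0.5 × 10.0 × 0.590 = 2.95 L·cmH2O.

2.95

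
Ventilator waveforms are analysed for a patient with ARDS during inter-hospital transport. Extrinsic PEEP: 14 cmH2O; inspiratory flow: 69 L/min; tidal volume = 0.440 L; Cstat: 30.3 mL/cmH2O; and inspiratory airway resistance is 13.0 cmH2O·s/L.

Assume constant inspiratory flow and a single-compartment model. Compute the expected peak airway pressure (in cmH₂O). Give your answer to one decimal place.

43.5

Flow: 69 L/min ÷ 60 = 1.15 L/s.
Equation of motion (constant flow): PIP = Vt/C + R·V̇ + PEEP.
PIP = 440/30.3 + 13.0×1.15 + 14 = 14.521 + 14.95 + 14 = 43.471 cmH2O.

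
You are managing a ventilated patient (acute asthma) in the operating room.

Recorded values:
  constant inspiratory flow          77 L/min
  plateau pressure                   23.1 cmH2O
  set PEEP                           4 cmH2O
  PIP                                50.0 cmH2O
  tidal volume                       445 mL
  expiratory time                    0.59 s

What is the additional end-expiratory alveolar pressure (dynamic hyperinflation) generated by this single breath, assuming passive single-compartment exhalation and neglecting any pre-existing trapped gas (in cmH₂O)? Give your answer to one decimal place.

Flow: 77 L/min ÷ 60 = 1.2833 L/s.
R = (PIP − Pplat)/V̇ = (50.0 − 23.1) / 1.2833 = 26.9/1.2833 = 20.962 cmH2O·s/L.
C = Vt/(Pplat − PEEP) = 445.0 / (23.1 − 4) = 445.0/19.1 = 23.298 mL/cmH2O.
τ = R × C = 20.962 × 0.0233 L/cmH2O = 0.4884 s.
Fraction remaining = e^(−Te/τ) = e^(−0.59/0.4884) = 0.2988; trapped volume = 445.0 × 0.2988 = 132.97 mL.
Additional alveolar pressure from trapping ≈ V_trapped / C = 132.97 / 23.298 = 5.707 cmH2O.

5.7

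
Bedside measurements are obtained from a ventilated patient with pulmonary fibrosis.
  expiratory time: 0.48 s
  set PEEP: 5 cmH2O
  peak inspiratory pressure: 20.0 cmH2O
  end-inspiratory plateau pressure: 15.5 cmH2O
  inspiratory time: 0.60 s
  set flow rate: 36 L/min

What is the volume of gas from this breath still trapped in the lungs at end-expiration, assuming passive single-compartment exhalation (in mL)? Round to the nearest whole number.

56

Flow: 36 L/min ÷ 60 = 0.6 L/s.
Vt = flow × Ti = 0.6 L/s × 0.60 s × 1000 mL/L = 360.0 mL.
R = (PIP − Pplat)/V̇ = (20.0 − 15.5) / 0.6 = 4.5/0.6 = 7.5 cmH2O·s/L.
C = Vt/(Pplat − PEEP) = 360.0 / (15.5 − 5) = 360.0/10.5 = 34.286 mL/cmH2O.
τ = R × C = 7.5 × 0.03429 L/cmH2O = 0.2572 s.
Fraction remaining = e^(−Te/τ) = e^(−0.48/0.2572) = 0.1547.
Trapped volume = 360.0 × 0.1547 = 55.692 mL.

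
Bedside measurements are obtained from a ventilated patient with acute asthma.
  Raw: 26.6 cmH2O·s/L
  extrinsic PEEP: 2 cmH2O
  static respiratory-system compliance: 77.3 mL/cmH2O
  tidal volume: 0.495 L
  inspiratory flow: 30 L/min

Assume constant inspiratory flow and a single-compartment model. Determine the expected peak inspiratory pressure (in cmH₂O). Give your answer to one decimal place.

21.7

Flow: 30 L/min ÷ 60 = 0.5 L/s.
Equation of motion (constant flow): PIP = Vt/C + R·V̇ + PEEP.
PIP = 495/77.3 + 26.6×0.5 + 2 = 6.404 + 13.3 + 2 = 21.704 cmH2O.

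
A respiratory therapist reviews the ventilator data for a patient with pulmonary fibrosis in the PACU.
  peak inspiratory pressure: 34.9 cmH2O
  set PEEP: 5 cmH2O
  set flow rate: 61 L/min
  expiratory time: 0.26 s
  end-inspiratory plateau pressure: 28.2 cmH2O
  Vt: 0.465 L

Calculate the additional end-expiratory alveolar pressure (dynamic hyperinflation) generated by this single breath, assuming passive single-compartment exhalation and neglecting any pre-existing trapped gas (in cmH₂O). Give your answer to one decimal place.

3.2

Flow: 61 L/min ÷ 60 = 1.0167 L/s.
R = (PIP − Pplat)/V̇ = (34.9 − 28.2) / 1.0167 = 6.7/1.0167 = 6.59 cmH2O·s/L.
C = Vt/(Pplat − PEEP) = 465.0 / (28.2 − 5) = 465.0/23.2 = 20.043 mL/cmH2O.
τ = R × C = 6.59 × 0.02004 L/cmH2O = 0.1321 s.
Fraction remaining = e^(−Te/τ) = e^(−0.26/0.1321) = 0.1397; trapped volume = 465.0 × 0.1397 = 64.961 mL.
Additional alveolar pressure from trapping ≈ V_trapped / C = 64.961 / 20.043 = 3.241 cmH2O.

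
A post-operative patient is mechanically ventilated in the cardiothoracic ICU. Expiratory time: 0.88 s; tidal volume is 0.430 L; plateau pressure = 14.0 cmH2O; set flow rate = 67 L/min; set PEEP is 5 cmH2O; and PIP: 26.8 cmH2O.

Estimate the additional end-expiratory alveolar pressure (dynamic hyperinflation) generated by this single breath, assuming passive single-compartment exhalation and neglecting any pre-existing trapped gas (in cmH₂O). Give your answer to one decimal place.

Flow: 67 L/min ÷ 60 = 1.1167 L/s.
R = (PIP − Pplat)/V̇ = (26.8 − 14.0) / 1.1167 = 12.8/1.1167 = 11.462 cmH2O·s/L.
C = Vt/(Pplat − PEEP) = 430.0 / (14.0 − 5) = 430.0/9.0 = 47.778 mL/cmH2O.
τ = R × C = 11.462 × 0.04778 L/cmH2O = 0.5477 s.
Fraction remaining = e^(−Te/τ) = e^(−0.88/0.5477) = 0.2005; trapped volume = 430.0 × 0.2005 = 86.215 mL.
Additional alveolar pressure from trapping ≈ V_trapped / C = 86.215 / 47.778 = 1.804 cmH2O.

1.8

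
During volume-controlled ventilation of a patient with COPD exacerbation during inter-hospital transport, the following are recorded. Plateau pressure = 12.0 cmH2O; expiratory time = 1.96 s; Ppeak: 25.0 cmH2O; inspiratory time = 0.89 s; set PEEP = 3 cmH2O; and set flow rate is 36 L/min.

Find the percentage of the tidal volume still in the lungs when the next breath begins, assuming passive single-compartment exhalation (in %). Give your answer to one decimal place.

21.8

Flow: 36 L/min ÷ 60 = 0.6 L/s.
Vt = flow × Ti = 0.6 L/s × 0.89 s × 1000 mL/L = 534.0 mL.
R = (PIP − Pplat)/V̇ = (25.0 − 12.0) / 0.6 = 13.0/0.6 = 21.667 cmH2O·s/L.
C = Vt/(Pplat − PEEP) = 534.0 / (12.0 − 3) = 534.0/9.0 = 59.333 mL/cmH2O.
τ = R × C = 21.667 × 0.05933 L/cmH2O = 1.286 s.
Fraction remaining at end-expiration = e^(−Te/τ) = e^(−1.96/1.286) = 0.2178 → 21.78%.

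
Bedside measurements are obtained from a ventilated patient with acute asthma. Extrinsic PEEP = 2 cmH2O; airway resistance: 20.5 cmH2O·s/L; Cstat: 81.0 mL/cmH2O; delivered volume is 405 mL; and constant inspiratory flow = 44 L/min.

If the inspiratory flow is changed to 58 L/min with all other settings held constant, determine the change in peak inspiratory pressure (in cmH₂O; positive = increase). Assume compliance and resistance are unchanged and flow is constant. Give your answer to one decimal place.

4.8

Flow: 44 L/min ÷ 60 = 0.7333 L/s.
New flow: 58 L/min ÷ 60 = 0.9667 L/s.
PIP = Vt/C + R·V̇ + PEEP (constant-flow equation of motion).
Only the resistive term changes: ΔPIP = R × ΔV̇ = 20.5 × (0.9667 − 0.7333) = 20.5 × 0.2334 = 4.785 cmH2O.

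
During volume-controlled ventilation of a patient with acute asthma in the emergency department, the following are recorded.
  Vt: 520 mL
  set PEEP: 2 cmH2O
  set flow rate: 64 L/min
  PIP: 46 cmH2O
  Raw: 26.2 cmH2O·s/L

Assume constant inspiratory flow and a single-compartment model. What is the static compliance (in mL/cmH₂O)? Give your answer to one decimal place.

32.4

Flow: 64 L/min ÷ 60 = 1.0667 L/s.
Equation of motion (constant flow): PIP = Vt/C + R·V̇ + PEEP.
Vt/C = PIP − R·V̇ − PEEP = 46 − 26.2×1.0667 − 2 = 46 − 27.948 − 2 = 16.052 cmH2O.
C = Vt / 16.052 = 520 / 16.052 = 32.395 mL/cmH2O.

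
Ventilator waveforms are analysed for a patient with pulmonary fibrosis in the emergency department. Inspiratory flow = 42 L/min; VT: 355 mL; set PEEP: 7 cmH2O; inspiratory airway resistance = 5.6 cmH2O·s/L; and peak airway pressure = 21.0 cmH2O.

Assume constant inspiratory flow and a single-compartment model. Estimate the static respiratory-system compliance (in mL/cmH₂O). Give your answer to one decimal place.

35.2

Flow: 42 L/min ÷ 60 = 0.7 L/s.
Equation of motion (constant flow): PIP = Vt/C + R·V̇ + PEEP.
Vt/C = PIP − R·V̇ − PEEP = 21.0 − 5.6×0.7 − 7 = 21.0 − 3.92 − 7 = 10.08 cmH2O.
C = Vt / 10.08 = 355 / 10.08 = 35.218 mL/cmH2O.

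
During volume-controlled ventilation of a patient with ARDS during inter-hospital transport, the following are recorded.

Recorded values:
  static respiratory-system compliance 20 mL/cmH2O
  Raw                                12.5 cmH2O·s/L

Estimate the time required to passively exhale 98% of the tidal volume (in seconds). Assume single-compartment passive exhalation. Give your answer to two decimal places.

τ = R × C = 12.5 × 20 mL/cmH2O = 12.5 × 0.020 L/cmH2O = 0.25 s.
Exhaled fraction f = 1 − e^(−t/τ) → t = −τ·ln(1 − f) = −0.25·ln(0.02) = 0.978 s.

0.98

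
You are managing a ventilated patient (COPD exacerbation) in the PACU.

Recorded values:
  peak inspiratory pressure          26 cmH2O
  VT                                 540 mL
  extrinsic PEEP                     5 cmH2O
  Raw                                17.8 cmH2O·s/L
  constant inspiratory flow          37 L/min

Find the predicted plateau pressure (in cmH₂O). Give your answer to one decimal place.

15.0

Flow: 37 L/min ÷ 60 = 0.6167 L/s.
Pplat = PIP − Raw × flow = 26 − 17.8 × 0.6167 = 26 − 10.977 = 15.023 cmH2O.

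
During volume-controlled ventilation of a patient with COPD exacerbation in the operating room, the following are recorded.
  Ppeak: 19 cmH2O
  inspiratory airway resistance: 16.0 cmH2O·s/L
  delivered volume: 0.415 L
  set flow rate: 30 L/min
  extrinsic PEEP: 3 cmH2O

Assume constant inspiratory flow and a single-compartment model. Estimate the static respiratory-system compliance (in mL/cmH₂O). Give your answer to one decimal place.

51.9

Flow: 30 L/min ÷ 60 = 0.5 L/s.
Equation of motion (constant flow): PIP = Vt/C + R·V̇ + PEEP.
Vt/C = PIP − R·V̇ − PEEP = 19 − 16.0×0.5 − 3 = 19 − 8.0 − 3 = 8.0 cmH2O.
C = Vt / 8.0 = 415 / 8.0 = 51.875 mL/cmH2O.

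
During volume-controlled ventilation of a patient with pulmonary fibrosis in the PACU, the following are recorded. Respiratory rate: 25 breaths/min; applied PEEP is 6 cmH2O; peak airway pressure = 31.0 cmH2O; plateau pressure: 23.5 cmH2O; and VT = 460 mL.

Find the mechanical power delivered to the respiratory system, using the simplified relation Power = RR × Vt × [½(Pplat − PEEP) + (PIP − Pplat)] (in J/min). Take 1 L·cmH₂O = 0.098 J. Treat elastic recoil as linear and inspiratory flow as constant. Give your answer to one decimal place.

18.3

Per-breath work = Vt × [½(Pplat−PEEP) + (PIP−Pplat)] = 0.460 × [0.5×17.5 + 7.5] = 0.460 × 16.25 = 7.475 L·cmH2O.
Power = 25 × 7.475 = 186.88 L·cmH2O/min.
× 0.098 J/(L·cmH2O) → 18.314 J/min.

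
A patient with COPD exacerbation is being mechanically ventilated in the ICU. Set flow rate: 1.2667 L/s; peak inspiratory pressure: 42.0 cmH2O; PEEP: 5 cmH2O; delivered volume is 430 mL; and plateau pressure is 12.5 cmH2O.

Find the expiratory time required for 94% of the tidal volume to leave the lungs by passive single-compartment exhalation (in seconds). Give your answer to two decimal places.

R = (PIP − Pplat)/V̇ = (42.0 − 12.5) / 1.2667 = 29.5/1.2667 = 23.289 cmH2O·s/L.
C = Vt/(Pplat − PEEP) = 430.0 / (12.5 − 5) = 430.0/7.5 = 57.333 mL/cmH2O.
τ = R × C = 23.289 × 0.05733 L/cmH2O = 1.335 s.
t = −τ·ln(1 − 0.94) = −1.335·ln(0.06) = 3.756 s.

3.76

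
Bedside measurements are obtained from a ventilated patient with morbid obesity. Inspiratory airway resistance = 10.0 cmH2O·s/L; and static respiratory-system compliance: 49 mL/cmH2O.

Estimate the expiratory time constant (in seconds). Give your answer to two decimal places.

0.49

τ = R × C = 10.0 × 49 mL/cmH2O = 10.0 × 0.049 L/cmH2O = 0.49 s.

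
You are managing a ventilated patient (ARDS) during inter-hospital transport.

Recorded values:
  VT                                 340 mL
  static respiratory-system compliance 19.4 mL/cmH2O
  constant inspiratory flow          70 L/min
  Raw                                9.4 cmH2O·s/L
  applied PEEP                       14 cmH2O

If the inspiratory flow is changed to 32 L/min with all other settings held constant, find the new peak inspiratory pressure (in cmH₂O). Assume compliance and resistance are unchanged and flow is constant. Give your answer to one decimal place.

Flow: 70 L/min ÷ 60 = 1.1667 L/s.
New flow: 32 L/min ÷ 60 = 0.5333 L/s.
PIP = Vt/C + R·V̇ + PEEP (constant-flow equation of motion).
Only the resistive term changes: ΔPIP = R × ΔV̇ = 9.4 × (0.5333 − 1.1667) = 9.4 × -0.6334 = -5.954 cmH2O.
Original PIP = 340/19.4 + 9.4×1.1667 + 14 = 42.493 cmH2O; new PIP = 42.493 + (-5.954) = 36.539 cmH2O.

36.5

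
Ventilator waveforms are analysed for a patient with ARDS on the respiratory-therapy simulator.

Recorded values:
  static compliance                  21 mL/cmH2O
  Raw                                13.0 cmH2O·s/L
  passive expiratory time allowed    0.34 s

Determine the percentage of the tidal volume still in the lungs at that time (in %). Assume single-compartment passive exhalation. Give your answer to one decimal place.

28.8

τ = R × C = 13.0 × 21 mL/cmH2O = 13.0 × 0.021 L/cmH2O = 0.273 s.
Passive exhalation: V(t)/V₀ = e^(−t/τ) = e^(−0.34/0.273) = 0.2878.
Fraction remaining = 0.2878 → 28.78%.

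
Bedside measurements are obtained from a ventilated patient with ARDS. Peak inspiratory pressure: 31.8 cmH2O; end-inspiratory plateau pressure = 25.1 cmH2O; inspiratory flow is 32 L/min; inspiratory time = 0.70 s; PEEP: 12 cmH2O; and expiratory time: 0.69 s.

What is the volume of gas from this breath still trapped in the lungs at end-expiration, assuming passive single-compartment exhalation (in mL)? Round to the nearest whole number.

Flow: 32 L/min ÷ 60 = 0.5333 L/s.
Vt = flow × Ti = 0.5333 L/s × 0.70 s × 1000 mL/L = 373.31 mL.
R = (PIP − Pplat)/V̇ = (31.8 − 25.1) / 0.5333 = 6.7/0.5333 = 12.563 cmH2O·s/L.
C = Vt/(Pplat − PEEP) = 373.31 / (25.1 − 12) = 373.31/13.1 = 28.497 mL/cmH2O.
τ = R × C = 12.563 × 0.0285 L/cmH2O = 0.358 s.
Fraction remaining = e^(−Te/τ) = e^(−0.69/0.358) = 0.1455.
Trapped volume = 373.31 × 0.1455 = 54.317 mL.

54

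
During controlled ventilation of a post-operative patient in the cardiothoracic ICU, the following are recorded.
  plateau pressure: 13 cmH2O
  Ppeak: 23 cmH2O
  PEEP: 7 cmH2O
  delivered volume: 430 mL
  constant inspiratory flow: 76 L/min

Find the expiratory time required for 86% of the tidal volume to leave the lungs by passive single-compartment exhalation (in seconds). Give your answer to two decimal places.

1.11

Flow: 76 L/min ÷ 60 = 1.2667 L/s.
R = (PIP − Pplat)/V̇ = (23 − 13) / 1.2667 = 10.0/1.2667 = 7.895 cmH2O·s/L.
C = Vt/(Pplat − PEEP) = 430.0 / (13 − 7) = 430.0/6.0 = 71.667 mL/cmH2O.
τ = R × C = 7.895 × 0.07167 L/cmH2O = 0.5658 s.
t = −τ·ln(1 − 0.86) = −0.5658·ln(0.14) = 1.112 s.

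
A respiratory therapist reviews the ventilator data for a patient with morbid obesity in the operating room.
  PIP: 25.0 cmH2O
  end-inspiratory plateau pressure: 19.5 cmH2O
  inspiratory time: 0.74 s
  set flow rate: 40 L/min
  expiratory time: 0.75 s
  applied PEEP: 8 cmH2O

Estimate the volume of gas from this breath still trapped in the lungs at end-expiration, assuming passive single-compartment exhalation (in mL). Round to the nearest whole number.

Flow: 40 L/min ÷ 60 = 0.6667 L/s.
Vt = flow × Ti = 0.6667 L/s × 0.74 s × 1000 mL/L = 493.36 mL.
R = (PIP − Pplat)/V̇ = (25.0 − 19.5) / 0.6667 = 5.5/0.6667 = 8.25 cmH2O·s/L.
C = Vt/(Pplat − PEEP) = 493.36 / (19.5 − 8) = 493.36/11.5 = 42.901 mL/cmH2O.
τ = R × C = 8.25 × 0.0429 L/cmH2O = 0.3539 s.
Fraction remaining = e^(−Te/τ) = e^(−0.75/0.3539) = 0.1201.
Trapped volume = 493.36 × 0.1201 = 59.253 mL.

59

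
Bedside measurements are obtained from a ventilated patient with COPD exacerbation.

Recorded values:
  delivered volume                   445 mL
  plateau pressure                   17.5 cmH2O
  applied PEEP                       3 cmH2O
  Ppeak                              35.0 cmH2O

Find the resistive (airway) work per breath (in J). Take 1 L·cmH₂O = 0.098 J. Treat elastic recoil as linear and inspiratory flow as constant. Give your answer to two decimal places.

With constant inspiratory flow the resistive pressure is constant at PIP − Pplat = 35.0 − 17.5 = 17.5 cmH2O, so resistive work = 17.5 × 0.445 = 7.788 L·cmH2O.
× 0.098 J/(L·cmH2O) → 0.7632 J.

0.76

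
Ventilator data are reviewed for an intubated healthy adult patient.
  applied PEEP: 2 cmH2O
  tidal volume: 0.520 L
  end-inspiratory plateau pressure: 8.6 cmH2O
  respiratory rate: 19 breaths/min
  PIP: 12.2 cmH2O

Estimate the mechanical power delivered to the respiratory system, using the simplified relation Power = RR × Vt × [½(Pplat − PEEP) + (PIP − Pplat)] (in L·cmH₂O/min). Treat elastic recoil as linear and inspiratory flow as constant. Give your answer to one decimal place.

68.2

Per-breath work = Vt × [½(Pplat−PEEP) + (PIP−Pplat)] = 0.520 × [0.5×6.6 + 3.6] = 0.520 × 6.9 = 3.588 L·cmH2O.
Power = 19 × 3.588 = 68.172 L·cmH2O/min.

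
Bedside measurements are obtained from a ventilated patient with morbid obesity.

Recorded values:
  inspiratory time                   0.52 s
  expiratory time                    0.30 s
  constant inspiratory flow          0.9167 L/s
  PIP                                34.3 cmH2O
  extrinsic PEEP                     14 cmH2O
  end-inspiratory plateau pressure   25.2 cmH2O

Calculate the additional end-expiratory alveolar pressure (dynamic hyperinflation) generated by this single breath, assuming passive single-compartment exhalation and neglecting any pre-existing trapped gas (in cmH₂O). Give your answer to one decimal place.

Vt = flow × Ti = 0.9167 L/s × 0.52 s × 1000 mL/L = 476.68 mL.
R = (PIP − Pplat)/V̇ = (34.3 − 25.2) / 0.9167 = 9.1/0.9167 = 9.927 cmH2O·s/L.
C = Vt/(Pplat − PEEP) = 476.68 / (25.2 − 14) = 476.68/11.2 = 42.561 mL/cmH2O.
τ = R × C = 9.927 × 0.04256 L/cmH2O = 0.4225 s.
Fraction remaining = e^(−Te/τ) = e^(−0.30/0.4225) = 0.4916; trapped volume = 476.68 × 0.4916 = 234.34 mL.
Additional alveolar pressure from trapping ≈ V_trapped / C = 234.34 / 42.561 = 5.506 cmH2O.

5.5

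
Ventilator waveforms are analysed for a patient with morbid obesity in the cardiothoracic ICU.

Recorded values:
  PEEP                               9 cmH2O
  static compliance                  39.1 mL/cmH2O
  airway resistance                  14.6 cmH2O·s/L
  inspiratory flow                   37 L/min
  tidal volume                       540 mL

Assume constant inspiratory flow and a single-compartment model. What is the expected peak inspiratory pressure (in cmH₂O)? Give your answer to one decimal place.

31.8

Flow: 37 L/min ÷ 60 = 0.6167 L/s.
Equation of motion (constant flow): PIP = Vt/C + R·V̇ + PEEP.
PIP = 540/39.1 + 14.6×0.6167 + 9 = 13.811 + 9.004 + 9 = 31.815 cmH2O.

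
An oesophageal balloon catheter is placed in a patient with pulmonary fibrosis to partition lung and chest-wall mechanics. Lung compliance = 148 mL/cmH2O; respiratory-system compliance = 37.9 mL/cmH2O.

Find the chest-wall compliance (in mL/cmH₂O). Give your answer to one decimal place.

50.9

1/Ccw = 1/Crs − 1/CL.
1/Ccw = 1/37.9 − 1/148 = 0.01963.
Ccw = 50.942 mL/cmH2O.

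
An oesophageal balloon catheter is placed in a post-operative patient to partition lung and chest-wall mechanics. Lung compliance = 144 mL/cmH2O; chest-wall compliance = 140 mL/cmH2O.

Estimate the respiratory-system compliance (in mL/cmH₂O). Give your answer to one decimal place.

Lung and chest wall are elastances in series: 1/Crs = 1/CL + 1/Ccw.
1/Crs = 1/144 + 1/140 = 0.01409.
Crs = 70.972 mL/cmH2O.

71.0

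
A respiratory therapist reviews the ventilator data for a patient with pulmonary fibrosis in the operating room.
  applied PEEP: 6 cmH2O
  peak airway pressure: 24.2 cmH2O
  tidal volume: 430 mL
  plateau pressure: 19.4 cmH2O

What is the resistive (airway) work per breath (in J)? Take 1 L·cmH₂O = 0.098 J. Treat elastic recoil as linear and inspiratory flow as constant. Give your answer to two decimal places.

0.20

With constant inspiratory flow the resistive pressure is constant at PIP − Pplat = 24.2 − 19.4 = 4.8 cmH2O, so resistive work = 4.8 × 0.430 = 2.064 L·cmH2O.
× 0.098 J/(L·cmH2O) → 0.2023 J.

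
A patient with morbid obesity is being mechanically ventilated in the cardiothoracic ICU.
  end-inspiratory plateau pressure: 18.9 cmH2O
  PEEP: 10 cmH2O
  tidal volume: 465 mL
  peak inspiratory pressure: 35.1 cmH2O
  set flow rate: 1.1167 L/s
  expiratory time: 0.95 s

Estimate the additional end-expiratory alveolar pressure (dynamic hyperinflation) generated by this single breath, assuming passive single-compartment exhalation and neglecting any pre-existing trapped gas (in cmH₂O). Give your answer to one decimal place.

R = (PIP − Pplat)/V̇ = (35.1 − 18.9) / 1.1167 = 16.2/1.1167 = 14.507 cmH2O·s/L.
C = Vt/(Pplat − PEEP) = 465.0 / (18.9 − 10) = 465.0/8.9 = 52.247 mL/cmH2O.
τ = R × C = 14.507 × 0.05225 L/cmH2O = 0.758 s.
Fraction remaining = e^(−Te/τ) = e^(−0.95/0.758) = 0.2856; trapped volume = 465.0 × 0.2856 = 132.8 mL.
Additional alveolar pressure from trapping ≈ V_trapped / C = 132.8 / 52.247 = 2.542 cmH2O.

2.5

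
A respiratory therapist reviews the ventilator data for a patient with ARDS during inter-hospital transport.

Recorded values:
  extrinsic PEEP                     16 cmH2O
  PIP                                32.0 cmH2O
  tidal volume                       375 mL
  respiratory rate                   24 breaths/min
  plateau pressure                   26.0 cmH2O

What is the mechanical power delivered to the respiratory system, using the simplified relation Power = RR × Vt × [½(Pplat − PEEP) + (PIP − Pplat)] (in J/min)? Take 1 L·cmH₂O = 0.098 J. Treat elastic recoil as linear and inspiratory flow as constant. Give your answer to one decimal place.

9.7

Per-breath work = Vt × [½(Pplat−PEEP) + (PIP−Pplat)] = 0.375 × [0.5×10.0 + 6.0] = 0.375 × 11.0 = 4.125 L·cmH2O.
Power = 24 × 4.125 = 99.0 L·cmH2O/min.
× 0.098 J/(L·cmH2O) → 9.702 J/min.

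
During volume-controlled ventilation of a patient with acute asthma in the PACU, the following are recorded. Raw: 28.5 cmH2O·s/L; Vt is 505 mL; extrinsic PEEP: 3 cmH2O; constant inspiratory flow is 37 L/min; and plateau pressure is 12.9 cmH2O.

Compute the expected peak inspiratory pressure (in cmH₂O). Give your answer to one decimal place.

Flow: 37 L/min ÷ 60 = 0.6167 L/s.
PIP = Pplat + Raw × flow = 12.9 + 28.5 × 0.6167 = 12.9 + 17.576 = 30.476 cmH2O.

30.5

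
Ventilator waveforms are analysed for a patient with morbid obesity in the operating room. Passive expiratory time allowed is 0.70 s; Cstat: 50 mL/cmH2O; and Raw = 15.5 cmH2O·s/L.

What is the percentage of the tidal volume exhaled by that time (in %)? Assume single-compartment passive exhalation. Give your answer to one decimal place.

59.5

τ = R × C = 15.5 × 50 mL/cmH2O = 15.5 × 0.050 L/cmH2O = 0.775 s.
Passive exhalation: V(t)/V₀ = e^(−t/τ) = e^(−0.70/0.775) = 0.4053.
Fraction exhaled = 1 − 0.4053 = 0.5947 → 59.47%.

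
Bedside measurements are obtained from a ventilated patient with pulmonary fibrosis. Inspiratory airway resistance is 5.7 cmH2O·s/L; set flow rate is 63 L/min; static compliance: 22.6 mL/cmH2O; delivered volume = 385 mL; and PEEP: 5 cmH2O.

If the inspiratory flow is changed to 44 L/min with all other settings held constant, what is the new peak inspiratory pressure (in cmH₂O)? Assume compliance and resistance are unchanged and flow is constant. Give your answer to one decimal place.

Flow: 63 L/min ÷ 60 = 1.05 L/s.
New flow: 44 L/min ÷ 60 = 0.7333 L/s.
PIP = Vt/C + R·V̇ + PEEP (constant-flow equation of motion).
Only the resistive term changes: ΔPIP = R × ΔV̇ = 5.7 × (0.7333 − 1.05) = 5.7 × -0.3167 = -1.805 cmH2O.
Original PIP = 385/22.6 + 5.7×1.05 + 5 = 28.02 cmH2O; new PIP = 28.02 + (-1.805) = 26.215 cmH2O.

26.2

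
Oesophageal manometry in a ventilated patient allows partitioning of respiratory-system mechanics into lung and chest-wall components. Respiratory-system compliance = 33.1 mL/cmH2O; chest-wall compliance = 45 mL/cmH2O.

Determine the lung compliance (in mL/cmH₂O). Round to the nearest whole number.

125

1/CL = 1/Crs − 1/Ccw.
1/CL = 1/33.1 − 1/45 = 0.007989.
CL = 125.17 mL/cmH2O.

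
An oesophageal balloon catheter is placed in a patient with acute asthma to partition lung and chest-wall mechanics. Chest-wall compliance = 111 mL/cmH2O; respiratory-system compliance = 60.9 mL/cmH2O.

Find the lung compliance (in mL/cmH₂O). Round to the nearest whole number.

135

1/CL = 1/Crs − 1/Ccw.
1/CL = 1/60.9 − 1/111 = 0.007411.
CL = 134.93 mL/cmH2O.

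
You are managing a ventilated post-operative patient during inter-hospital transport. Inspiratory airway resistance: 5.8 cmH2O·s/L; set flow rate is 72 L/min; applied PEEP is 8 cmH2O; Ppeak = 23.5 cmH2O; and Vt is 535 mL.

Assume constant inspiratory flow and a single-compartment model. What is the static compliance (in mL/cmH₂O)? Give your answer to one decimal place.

62.6

Flow: 72 L/min ÷ 60 = 1.2 L/s.
Equation of motion (constant flow): PIP = Vt/C + R·V̇ + PEEP.
Vt/C = PIP − R·V̇ − PEEP = 23.5 − 5.8×1.2 − 8 = 23.5 − 6.96 − 8 = 8.54 cmH2O.
C = Vt / 8.54 = 535 / 8.54 = 62.646 mL/cmH2O.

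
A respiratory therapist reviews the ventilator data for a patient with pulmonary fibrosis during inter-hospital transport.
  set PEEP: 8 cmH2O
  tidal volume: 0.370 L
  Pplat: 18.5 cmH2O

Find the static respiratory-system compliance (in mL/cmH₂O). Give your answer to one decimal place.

35.2

Cstat = Vt / (Pplat − PEEP) = 370 / (18.5 − 8) = 370 / 10.5 = 35.238 mL/cmH2O.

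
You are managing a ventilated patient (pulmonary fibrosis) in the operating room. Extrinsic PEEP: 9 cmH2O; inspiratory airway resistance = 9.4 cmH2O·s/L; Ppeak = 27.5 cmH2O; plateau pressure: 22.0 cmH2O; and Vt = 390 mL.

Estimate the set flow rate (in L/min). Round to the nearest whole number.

flow = (PIP − Pplat) / Raw = (27.5 − 22.0) / 9.4 = 0.5851 L/s × 60 = 35.106 L/min.

35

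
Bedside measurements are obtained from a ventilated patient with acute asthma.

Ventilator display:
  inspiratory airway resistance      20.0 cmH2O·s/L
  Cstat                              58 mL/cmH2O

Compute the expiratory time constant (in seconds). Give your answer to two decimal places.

τ = R × C = 20.0 × 58 mL/cmH2O = 20.0 × 0.058 L/cmH2O = 1.16 s.

1.16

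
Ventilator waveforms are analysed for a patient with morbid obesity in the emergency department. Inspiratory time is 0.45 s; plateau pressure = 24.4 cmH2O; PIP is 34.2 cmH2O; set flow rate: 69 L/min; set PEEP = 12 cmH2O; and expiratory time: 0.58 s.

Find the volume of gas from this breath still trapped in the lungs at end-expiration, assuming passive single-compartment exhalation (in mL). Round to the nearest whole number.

Flow: 69 L/min ÷ 60 = 1.15 L/s.
Vt = flow × Ti = 1.15 L/s × 0.45 s × 1000 mL/L = 517.5 mL.
R = (PIP − Pplat)/V̇ = (34.2 − 24.4) / 1.15 = 9.8/1.15 = 8.522 cmH2O·s/L.
C = Vt/(Pplat − PEEP) = 517.5 / (24.4 − 12) = 517.5/12.4 = 41.734 mL/cmH2O.
τ = R × C = 8.522 × 0.04173 L/cmH2O = 0.3556 s.
Fraction remaining = e^(−Te/τ) = e^(−0.58/0.3556) = 0.1957.
Trapped volume = 517.5 × 0.1957 = 101.27 mL.

101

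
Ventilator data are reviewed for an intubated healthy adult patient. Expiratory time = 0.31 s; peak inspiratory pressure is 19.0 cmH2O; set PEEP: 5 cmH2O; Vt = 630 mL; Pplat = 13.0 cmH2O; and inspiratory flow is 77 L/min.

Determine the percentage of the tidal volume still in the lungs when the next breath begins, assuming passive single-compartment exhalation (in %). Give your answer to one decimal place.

Flow: 77 L/min ÷ 60 = 1.2833 L/s.
R = (PIP − Pplat)/V̇ = (19.0 − 13.0) / 1.2833 = 6.0/1.2833 = 4.675 cmH2O·s/L.
C = Vt/(Pplat − PEEP) = 630.0 / (13.0 − 5) = 630.0/8.0 = 78.75 mL/cmH2O.
τ = R × C = 4.675 × 0.07875 L/cmH2O = 0.3682 s.
Fraction remaining at end-expiration = e^(−Te/τ) = e^(−0.31/0.3682) = 0.4309 → 43.09%.

43.1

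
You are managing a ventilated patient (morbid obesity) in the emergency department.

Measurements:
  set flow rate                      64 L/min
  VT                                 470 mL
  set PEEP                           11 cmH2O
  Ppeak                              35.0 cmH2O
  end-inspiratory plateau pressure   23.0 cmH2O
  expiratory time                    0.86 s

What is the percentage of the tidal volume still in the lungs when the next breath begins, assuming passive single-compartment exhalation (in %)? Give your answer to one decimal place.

Flow: 64 L/min ÷ 60 = 1.0667 L/s.
R = (PIP − Pplat)/V̇ = (35.0 − 23.0) / 1.0667 = 12.0/1.0667 = 11.25 cmH2O·s/L.
C = Vt/(Pplat − PEEP) = 470.0 / (23.0 − 11) = 470.0/12.0 = 39.167 mL/cmH2O.
τ = R × C = 11.25 × 0.03917 L/cmH2O = 0.4407 s.
Fraction remaining at end-expiration = e^(−Te/τ) = e^(−0.86/0.4407) = 0.1421 → 14.21%.

14.2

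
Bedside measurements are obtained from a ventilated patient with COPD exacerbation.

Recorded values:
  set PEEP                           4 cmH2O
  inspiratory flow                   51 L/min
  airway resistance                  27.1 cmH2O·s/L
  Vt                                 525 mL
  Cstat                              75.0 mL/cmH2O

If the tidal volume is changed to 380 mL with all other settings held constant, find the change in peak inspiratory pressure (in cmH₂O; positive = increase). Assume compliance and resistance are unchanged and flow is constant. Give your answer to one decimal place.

-1.9

PIP = Vt/C + R·V̇ + PEEP (constant-flow equation of motion).
Only the elastic term changes: ΔPIP = ΔVt / C = (380 − 525) / 75.0 = -1.933 cmH2O.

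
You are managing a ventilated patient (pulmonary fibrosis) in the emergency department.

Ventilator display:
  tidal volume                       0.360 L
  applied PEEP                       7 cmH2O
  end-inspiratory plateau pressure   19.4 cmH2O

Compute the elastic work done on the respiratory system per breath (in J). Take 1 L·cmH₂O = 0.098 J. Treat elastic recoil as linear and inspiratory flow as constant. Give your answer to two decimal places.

0.22

Elastic work ≈ ½ × (Pplat − PEEP) × Vt = 0.5 × (19.4 − 7) × 0.360 L = 0.5 × 12.4 × 0.360 = 2.232 L·cmH2O.
× 0.098 J/(L·cmH2O) → 0.2187 J.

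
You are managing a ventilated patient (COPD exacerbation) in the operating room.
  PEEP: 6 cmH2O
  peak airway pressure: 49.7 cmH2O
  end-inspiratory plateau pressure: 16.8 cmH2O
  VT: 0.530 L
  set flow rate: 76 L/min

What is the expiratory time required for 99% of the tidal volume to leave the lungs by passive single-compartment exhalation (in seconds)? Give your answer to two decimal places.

5.87

Flow: 76 L/min ÷ 60 = 1.2667 L/s.
R = (PIP − Pplat)/V̇ = (49.7 − 16.8) / 1.2667 = 32.9/1.2667 = 25.973 cmH2O·s/L.
C = Vt/(Pplat − PEEP) = 530.0 / (16.8 − 6) = 530.0/10.8 = 49.074 mL/cmH2O.
τ = R × C = 25.973 × 0.04907 L/cmH2O = 1.274 s.
t = −τ·ln(1 − 0.99) = −1.274·ln(0.01) = 5.867 s.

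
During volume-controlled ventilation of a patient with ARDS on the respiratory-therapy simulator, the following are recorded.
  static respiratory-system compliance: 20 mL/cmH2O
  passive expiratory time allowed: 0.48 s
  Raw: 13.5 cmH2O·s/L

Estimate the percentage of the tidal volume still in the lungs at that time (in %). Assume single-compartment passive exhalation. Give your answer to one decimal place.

16.9

τ = R × C = 13.5 × 20 mL/cmH2O = 13.5 × 0.020 L/cmH2O = 0.27 s.
Passive exhalation: V(t)/V₀ = e^(−t/τ) = e^(−0.48/0.27) = 0.169.
Fraction remaining = 0.169 → 16.9%.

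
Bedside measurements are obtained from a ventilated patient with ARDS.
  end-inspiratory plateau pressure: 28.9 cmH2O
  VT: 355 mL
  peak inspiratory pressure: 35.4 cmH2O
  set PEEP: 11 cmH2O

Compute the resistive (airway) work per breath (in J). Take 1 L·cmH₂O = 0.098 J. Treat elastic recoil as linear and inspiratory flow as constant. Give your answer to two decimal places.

With constant inspiratory flow the resistive pressure is constant at PIP − Pplat = 35.4 − 28.9 = 6.5 cmH2O, so resistive work = 6.5 × 0.355 = 2.308 L·cmH2O.
× 0.098 J/(L·cmH2O) → 0.2262 J.

0.23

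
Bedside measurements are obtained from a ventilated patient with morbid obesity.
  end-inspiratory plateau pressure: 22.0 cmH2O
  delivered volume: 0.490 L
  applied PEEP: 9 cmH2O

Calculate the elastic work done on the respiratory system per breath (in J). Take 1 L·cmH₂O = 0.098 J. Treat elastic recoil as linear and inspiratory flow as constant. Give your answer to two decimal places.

0.31

Elastic work ≈ ½ × (Pplat − PEEP) × Vt = 0.5 × (22.0 − 9) × 0.490 L = 0.5 × 13.0 × 0.490 = 3.185 L·cmH2O.
× 0.098 J/(L·cmH2O) → 0.3121 J.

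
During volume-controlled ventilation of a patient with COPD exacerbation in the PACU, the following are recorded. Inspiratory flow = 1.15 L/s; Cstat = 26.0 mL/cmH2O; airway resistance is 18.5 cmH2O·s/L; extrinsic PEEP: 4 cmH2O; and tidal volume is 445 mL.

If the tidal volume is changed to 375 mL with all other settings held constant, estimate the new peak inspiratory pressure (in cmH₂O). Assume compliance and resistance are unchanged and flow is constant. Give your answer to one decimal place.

PIP = Vt/C + R·V̇ + PEEP (constant-flow equation of motion).
Only the elastic term changes: ΔPIP = ΔVt / C = (375 − 445) / 26.0 = -2.692 cmH2O.
Original PIP = 445/26.0 + 18.5×1.15 + 4 = 42.39 cmH2O; new PIP = 42.39 + (-2.692) = 39.698 cmH2O.

39.7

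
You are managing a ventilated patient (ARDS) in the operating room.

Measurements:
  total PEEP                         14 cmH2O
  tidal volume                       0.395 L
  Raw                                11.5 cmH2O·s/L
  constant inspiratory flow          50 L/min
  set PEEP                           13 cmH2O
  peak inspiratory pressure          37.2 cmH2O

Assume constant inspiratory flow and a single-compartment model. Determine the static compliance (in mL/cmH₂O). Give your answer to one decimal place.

29.0

Flow: 50 L/min ÷ 60 = 0.8333 L/s.
Total PEEP = 14 cmH2O (set 13 + intrinsic 1); this is the baseline alveolar pressure.
Equation of motion (constant flow): PIP = Vt/C + R·V̇ + PEEP.
Vt/C = PIP − R·V̇ − PEEP = 37.2 − 11.5×0.8333 − 14 = 37.2 − 9.583 − 14 = 13.617 cmH2O.
C = Vt / 13.617 = 395 / 13.617 = 29.008 mL/cmH2O.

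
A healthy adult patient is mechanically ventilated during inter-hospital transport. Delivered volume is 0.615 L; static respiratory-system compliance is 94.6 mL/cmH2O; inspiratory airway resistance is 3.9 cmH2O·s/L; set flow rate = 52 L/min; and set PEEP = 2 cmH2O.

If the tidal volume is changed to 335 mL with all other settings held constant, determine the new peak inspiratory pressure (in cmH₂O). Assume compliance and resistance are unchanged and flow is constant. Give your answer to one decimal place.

8.9

Flow: 52 L/min ÷ 60 = 0.8667 L/s.
PIP = Vt/C + R·V̇ + PEEP (constant-flow equation of motion).
Only the elastic term changes: ΔPIP = ΔVt / C = (335 − 615) / 94.6 = -2.96 cmH2O.
Original PIP = 615/94.6 + 3.9×0.8667 + 2 = 11.881 cmH2O; new PIP = 11.881 + (-2.96) = 8.921 cmH2O.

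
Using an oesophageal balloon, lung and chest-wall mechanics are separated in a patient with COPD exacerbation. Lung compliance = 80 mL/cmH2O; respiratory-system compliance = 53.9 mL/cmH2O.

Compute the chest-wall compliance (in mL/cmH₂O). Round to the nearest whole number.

1/Ccw = 1/Crs − 1/CL.
1/Ccw = 1/53.9 − 1/80 = 0.006053.
Ccw = 165.21 mL/cmH2O.

165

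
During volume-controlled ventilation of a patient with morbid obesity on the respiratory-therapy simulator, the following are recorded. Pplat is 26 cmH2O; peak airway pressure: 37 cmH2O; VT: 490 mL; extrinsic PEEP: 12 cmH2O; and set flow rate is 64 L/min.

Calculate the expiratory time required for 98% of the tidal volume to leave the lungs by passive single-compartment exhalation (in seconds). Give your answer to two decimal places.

Flow: 64 L/min ÷ 60 = 1.0667 L/s.
R = (PIP − Pplat)/V̇ = (37 − 26) / 1.0667 = 11.0/1.0667 = 10.312 cmH2O·s/L.
C = Vt/(Pplat − PEEP) = 490.0 / (26 − 12) = 490.0/14.0 = 35.0 mL/cmH2O.
τ = R × C = 10.312 × 0.035 L/cmH2O = 0.3609 s.
t = −τ·ln(1 − 0.98) = −0.3609·ln(0.02) = 1.412 s.

1.41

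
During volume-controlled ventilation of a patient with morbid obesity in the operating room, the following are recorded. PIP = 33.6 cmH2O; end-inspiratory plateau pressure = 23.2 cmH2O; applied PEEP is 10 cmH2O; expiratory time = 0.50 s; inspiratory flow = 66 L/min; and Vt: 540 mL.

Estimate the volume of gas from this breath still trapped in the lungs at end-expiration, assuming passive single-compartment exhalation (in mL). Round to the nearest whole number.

Flow: 66 L/min ÷ 60 = 1.1 L/s.
R = (PIP − Pplat)/V̇ = (33.6 − 23.2) / 1.1 = 10.4/1.1 = 9.455 cmH2O·s/L.
C = Vt/(Pplat − PEEP) = 540.0 / (23.2 − 10) = 540.0/13.2 = 40.909 mL/cmH2O.
τ = R × C = 9.455 × 0.04091 L/cmH2O = 0.3868 s.
Fraction remaining = e^(−Te/τ) = e^(−0.50/0.3868) = 0.2745.
Trapped volume = 540.0 × 0.2745 = 148.23 mL.

148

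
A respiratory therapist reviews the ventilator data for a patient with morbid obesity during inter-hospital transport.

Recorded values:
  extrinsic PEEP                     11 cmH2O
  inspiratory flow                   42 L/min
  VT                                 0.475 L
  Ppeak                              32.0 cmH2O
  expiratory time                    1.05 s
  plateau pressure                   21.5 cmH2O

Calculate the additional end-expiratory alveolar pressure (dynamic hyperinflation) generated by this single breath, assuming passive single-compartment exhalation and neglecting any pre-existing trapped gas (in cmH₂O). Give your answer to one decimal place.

Flow: 42 L/min ÷ 60 = 0.7 L/s.
R = (PIP − Pplat)/V̇ = (32.0 − 21.5) / 0.7 = 10.5/0.7 = 15.0 cmH2O·s/L.
C = Vt/(Pplat − PEEP) = 475.0 / (21.5 − 11) = 475.0/10.5 = 45.238 mL/cmH2O.
τ = R × C = 15.0 × 0.04524 L/cmH2O = 0.6786 s.
Fraction remaining = e^(−Te/τ) = e^(−1.05/0.6786) = 0.2128; trapped volume = 475.0 × 0.2128 = 101.08 mL.
Additional alveolar pressure from trapping ≈ V_trapped / C = 101.08 / 45.238 = 2.234 cmH2O.

2.2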